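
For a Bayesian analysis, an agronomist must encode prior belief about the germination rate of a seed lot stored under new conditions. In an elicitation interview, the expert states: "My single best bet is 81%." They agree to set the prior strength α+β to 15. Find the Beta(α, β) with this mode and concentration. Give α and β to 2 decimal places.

For α,β > 1 the Beta mode is (α−1)/(α+β−2). With α+β = 15, the mode is (α−1)/13.
Set (α−1)/13 = 0.81 → α = 1 + 0.81·13 = 11.53.
β = 15 − α = 3.47.

α = 11.53, β = 3.47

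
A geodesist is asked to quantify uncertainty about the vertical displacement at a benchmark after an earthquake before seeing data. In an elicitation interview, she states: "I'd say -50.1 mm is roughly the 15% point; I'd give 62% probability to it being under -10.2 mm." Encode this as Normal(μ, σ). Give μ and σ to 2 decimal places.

For Normal(μ,σ), the p-quantile is μ + z_p·σ. Here z_{0.15} = -1.036, z_{0.62} = 0.3055.
So -50.1 = μ − 1.036σ and -10.2 = μ + 0.3055σ.
Subtracting: σ = (-10.2 − -50.1)/(0.3055 − (-1.036)) = 29.73.
Then μ = -50.1 − (-1.036)·29.73 = -19.28.

μ = -19.28, σ = 29.73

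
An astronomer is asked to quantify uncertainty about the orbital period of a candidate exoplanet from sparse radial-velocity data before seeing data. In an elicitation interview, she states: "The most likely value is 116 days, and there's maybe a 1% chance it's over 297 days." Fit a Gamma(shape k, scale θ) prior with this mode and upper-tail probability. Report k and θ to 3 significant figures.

Gamma(k,θ) with k>1 has mode (k−1)θ, so θ = 116/(k−1).
Need P(X < 297) = 0.99 with θ tied to k this way. Start at k = 2, θ = 116: P(X<297) ≈ 0.725.
Too low — raise k to concentrate. Iterating converges to k ≈ 6.28.
Then θ = 116/(6.28−1) ≈ 22.

k ≈ 6.28, θ ≈ 22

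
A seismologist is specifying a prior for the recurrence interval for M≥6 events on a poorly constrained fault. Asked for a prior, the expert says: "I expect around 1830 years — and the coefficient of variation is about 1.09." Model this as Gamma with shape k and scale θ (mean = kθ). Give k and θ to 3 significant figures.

For Gamma(k, scale θ): mean = kθ, variance = kθ², so CV = 1/√k.
CV = 1.09, hence k = 1/CV² = 0.842.
Then θ = mean/k = 1830/0.842 = 2170.

k ≈ 0.842, θ ≈ 2170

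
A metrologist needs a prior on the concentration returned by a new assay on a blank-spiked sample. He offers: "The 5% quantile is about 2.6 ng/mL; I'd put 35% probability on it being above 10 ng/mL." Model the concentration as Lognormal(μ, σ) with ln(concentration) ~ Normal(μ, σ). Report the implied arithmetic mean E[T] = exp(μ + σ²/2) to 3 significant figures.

If T ~ Lognormal(μ,σ) then ln T ~ Normal(μ,σ), so the p-quantile of ln T is μ + z_p·σ.
ln(2.6) = 0.9555 and ln(10) = 2.303; z_{0.05} = -1.645, z_{0.65} = 0.3853.
σ = (2.303 − 0.9555)/(0.3853 − (-1.645)) = 0.664.
μ = 0.9555 − (-1.645)·0.664 = 2.047.
E[T] = exp(μ + σ²/2) = exp(2.047 + 0.2201) = 9.65 ng/mL.

E[T] ≈ 9.65 ng/mL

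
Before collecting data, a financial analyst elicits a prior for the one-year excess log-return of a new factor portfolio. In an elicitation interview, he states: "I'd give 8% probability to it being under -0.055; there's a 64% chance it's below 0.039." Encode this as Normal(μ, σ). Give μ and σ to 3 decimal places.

For Normal(μ,σ), the p-quantile is μ + z_p·σ. Here z_{0.08} = -1.405, z_{0.64} = 0.3585.
So -0.055 = μ − 1.405σ and 0.039 = μ + 0.3585σ.
Subtracting: σ = (0.039 − -0.055)/(0.3585 − (-1.405)) = 0.053.
Then μ = -0.055 − (-1.405)·0.053 = 0.020.

μ = 0.020, σ = 0.053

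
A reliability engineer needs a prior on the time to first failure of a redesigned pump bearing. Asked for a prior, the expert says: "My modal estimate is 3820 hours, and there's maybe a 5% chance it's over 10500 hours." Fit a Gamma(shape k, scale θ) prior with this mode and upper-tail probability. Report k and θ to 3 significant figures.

k ≈ 3.62, θ ≈ 1460

Gamma(k,θ) with k>1 has mode (k−1)θ, so θ = 3820/(k−1).
Need P(X < 10500) = 0.95 with θ tied to k this way. Start at k = 2, θ = 3820: P(X<10500) ≈ 0.760.
Too low — raise k to concentrate. Iterating converges to k ≈ 3.62.
Then θ = 3820/(3.62−1) ≈ 1460.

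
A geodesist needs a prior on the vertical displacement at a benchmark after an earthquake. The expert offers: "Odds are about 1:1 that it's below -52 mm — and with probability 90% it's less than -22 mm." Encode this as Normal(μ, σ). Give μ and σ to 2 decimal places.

The p-quantile of Normal(μ,σ) is μ + z_p·σ, with z_{0.5} = 0 and z_{0.9} = 1.282.
Eliminate σ: μ = (z₂·x₁ − z₁·x₂)/(z₂ − z₁) = (1.282·-52 − (0)·-22)/1.282 = -52.00.
Then σ = (x₂ − x₁)/(z₂ − z₁) = (-22 − -52)/1.282 = 23.41.

μ = -52.00, σ = 23.41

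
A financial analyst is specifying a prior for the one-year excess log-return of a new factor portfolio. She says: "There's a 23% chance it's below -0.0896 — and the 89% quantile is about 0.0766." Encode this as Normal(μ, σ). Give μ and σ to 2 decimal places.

μ = -0.03, σ = 0.08

For Normal(μ,σ), the p-quantile is μ + z_p·σ. Here z_{0.23} = -0.7388, z_{0.89} = 1.227.
So -0.0896 = μ − 0.7388σ and 0.0766 = μ + 1.227σ.
Subtracting: σ = (0.0766 − -0.0896)/(1.227 − (-0.7388)) = 0.08.
Then μ = -0.0896 − (-0.7388)·0.08 = -0.03.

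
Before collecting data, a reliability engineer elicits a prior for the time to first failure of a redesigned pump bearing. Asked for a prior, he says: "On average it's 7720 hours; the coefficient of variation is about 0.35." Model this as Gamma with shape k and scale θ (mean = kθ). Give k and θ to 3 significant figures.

k ≈ 8.16, θ ≈ 946

For Gamma(k, scale θ): mean = kθ, variance = kθ², so CV = 1/√k.
CV = 0.35, hence k = 1/CV² = 8.16.
Then θ = mean/k = 7720/8.16 = 946.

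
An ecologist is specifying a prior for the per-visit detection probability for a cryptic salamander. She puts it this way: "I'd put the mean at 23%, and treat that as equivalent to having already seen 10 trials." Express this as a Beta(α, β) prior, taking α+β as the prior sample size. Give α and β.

α = 2.3, β = 7.7

Under the effective-sample-size interpretation, Beta(α, β) has prior mean α/(α+β) and prior sample size α+β.
So α+β = 10 and α/(α+β) = 0.23, giving α = 0.23·10 = 2.3 and β = 10 − 2.3 = 7.7.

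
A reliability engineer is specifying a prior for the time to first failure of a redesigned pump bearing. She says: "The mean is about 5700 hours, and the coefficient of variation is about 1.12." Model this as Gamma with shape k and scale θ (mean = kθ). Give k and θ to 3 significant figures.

k ≈ 0.797, θ ≈ 7150

For Gamma(k, scale θ): mean = kθ, variance = kθ², so CV = 1/√k.
CV = 1.12, hence k = 1/CV² = 0.797.
Then θ = mean/k = 5700/0.797 = 7150.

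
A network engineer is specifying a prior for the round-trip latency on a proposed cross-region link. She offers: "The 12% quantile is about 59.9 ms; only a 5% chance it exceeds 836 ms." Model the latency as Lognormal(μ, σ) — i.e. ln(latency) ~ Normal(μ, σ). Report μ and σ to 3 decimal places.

μ ≈ 5.191, σ ≈ 0.935

If T ~ Lognormal(μ,σ) then ln T ~ Normal(μ,σ), so the p-quantile of ln T is μ + z_p·σ.
ln(59.9) = 4.093 and ln(836) = 6.729; z_{0.12} = -1.175, z_{0.95} = 1.645.
σ = (6.729 − 4.093)/(1.645 − (-1.175)) = 0.935.
μ = 4.093 − (-1.175)·0.935 = 5.191.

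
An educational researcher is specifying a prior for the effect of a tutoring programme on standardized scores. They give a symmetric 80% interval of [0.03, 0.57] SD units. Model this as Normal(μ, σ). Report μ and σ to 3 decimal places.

μ = 0.300, σ = 0.211

A symmetric 80% interval runs μ ± z·σ with z = 1.282.
Half-width = 0.27, so σ = 0.27/1.282 = 0.211.
μ is the interval midpoint, 0.300.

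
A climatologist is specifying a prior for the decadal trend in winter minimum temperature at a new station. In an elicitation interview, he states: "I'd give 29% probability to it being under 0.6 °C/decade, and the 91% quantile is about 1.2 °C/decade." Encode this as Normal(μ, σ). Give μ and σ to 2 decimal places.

The p-quantile of Normal(μ,σ) is μ + z_p·σ, with z_{0.29} = -0.5534 and z_{0.91} = 1.341.
Eliminate σ: μ = (z₂·x₁ − z₁·x₂)/(z₂ − z₁) = (1.341·0.6 − (-0.5534)·1.2)/1.894 = 0.78.
Then σ = (x₂ − x₁)/(z₂ − z₁) = (1.2 − 0.6)/1.894 = 0.32.

μ = 0.78, σ = 0.32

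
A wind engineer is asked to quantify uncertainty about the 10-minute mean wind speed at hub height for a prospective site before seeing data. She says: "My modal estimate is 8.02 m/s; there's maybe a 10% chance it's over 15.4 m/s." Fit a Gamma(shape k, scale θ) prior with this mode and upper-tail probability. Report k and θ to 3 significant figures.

Gamma(k,θ) with k>1 has mode (k−1)θ, so θ = 8.02/(k−1).
Need P(X < 15.4) = 0.9 with θ tied to k this way. Start at k = 2, θ = 8.02: P(X<15.4) ≈ 0.572.
Too low — raise k to concentrate. Iterating converges to k ≈ 5.49.
Then θ = 8.02/(5.49−1) ≈ 1.78.

k ≈ 5.49, θ ≈ 1.78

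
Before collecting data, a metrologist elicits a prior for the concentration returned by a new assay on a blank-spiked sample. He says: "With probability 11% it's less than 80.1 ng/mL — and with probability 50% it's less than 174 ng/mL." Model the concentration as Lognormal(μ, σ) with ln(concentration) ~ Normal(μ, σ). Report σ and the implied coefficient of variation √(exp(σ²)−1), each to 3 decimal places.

σ ≈ 0.633, CV ≈ 0.701

If T ~ Lognormal(μ,σ) then ln T ~ Normal(μ,σ), so the p-quantile of ln T is μ + z_p·σ.
ln(80.1) = 4.383 and ln(174) = 5.159; z_{0.11} = -1.227, z_{0.5} = 0.
σ = (5.159 − 4.383)/(0 − (-1.227)) = 0.633.
μ = 4.383 − (-1.227)·0.633 = 5.159.
CV = √(exp(σ²)−1) = √(exp(0.4001)−1) = 0.701.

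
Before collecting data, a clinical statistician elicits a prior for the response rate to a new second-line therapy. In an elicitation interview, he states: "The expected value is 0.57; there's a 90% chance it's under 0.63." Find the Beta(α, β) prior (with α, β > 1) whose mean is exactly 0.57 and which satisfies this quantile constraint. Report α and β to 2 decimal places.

With mean 0.57 fixed, write α = 0.57s, β = 0.43s where s = α+β.
Need P(θ < 0.63) = 0.9 under Beta(0.57s, 0.43s). Normal approximation: (q−m)/√(m(1−m)/s) ≈ z_{0.9} = 1.28, so s ≈ 0.57·0.43·(1.28)²/(0.63−0.57)² = 111.8.
At s = 111.8: P(θ<0.63) ≈ 0.901. Adjusting to match 0.9 gives s ≈ 110.45.
So α = 0.57·110.45 ≈ 62.96, β = 0.43·110.45 ≈ 47.49.

α ≈ 62.96, β ≈ 47.49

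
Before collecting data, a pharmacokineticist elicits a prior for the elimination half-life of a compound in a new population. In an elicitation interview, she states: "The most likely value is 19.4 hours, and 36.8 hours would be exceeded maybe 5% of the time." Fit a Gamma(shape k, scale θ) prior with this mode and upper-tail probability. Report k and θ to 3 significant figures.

Gamma(k,θ) with k>1 has mode (k−1)θ, so θ = 19.4/(k−1).
Need P(X < 36.8) = 0.95 with θ tied to k this way. Start at k = 2, θ = 19.4: P(X<36.8) ≈ 0.565.
Too low — raise k to concentrate. Iterating converges to k ≈ 7.78.
Then θ = 19.4/(7.78−1) ≈ 2.86.

k ≈ 7.78, θ ≈ 2.86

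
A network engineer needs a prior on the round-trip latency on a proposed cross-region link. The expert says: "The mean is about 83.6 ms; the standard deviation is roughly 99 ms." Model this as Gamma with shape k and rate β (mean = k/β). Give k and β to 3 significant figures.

For Gamma(k, rate β): mean = k/β, variance = k/β², so CV = 1/√k.
CV = SD/mean = 99/83.6 = 1.184, hence k = 1/CV² = 0.713.
Then β = k/mean = 0.713/83.6 = 0.00853.

k ≈ 0.713, β ≈ 0.00853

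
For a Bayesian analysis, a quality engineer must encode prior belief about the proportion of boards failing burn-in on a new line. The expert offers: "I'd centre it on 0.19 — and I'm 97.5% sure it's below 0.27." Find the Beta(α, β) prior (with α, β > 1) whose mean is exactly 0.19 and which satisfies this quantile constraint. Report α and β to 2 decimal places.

α ≈ 19.93, β ≈ 84.97

With mean 0.19 fixed, write α = 0.19s, β = 0.81s where s = α+β.
Need P(θ < 0.27) = 0.975 under Beta(0.19s, 0.81s). Normal approximation: (q−m)/√(m(1−m)/s) ≈ z_{0.975} = 1.96, so s ≈ 0.19·0.81·(1.96)²/(0.27−0.19)² = 92.4.
At s = 92.4: P(θ<0.27) ≈ 0.967. Adjusting to match 0.975 gives s ≈ 104.91.
So α = 0.19·104.91 ≈ 19.93, β = 0.81·104.91 ≈ 84.97.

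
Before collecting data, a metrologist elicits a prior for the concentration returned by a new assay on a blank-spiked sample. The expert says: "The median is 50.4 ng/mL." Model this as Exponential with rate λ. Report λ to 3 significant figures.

Exponential median = ln 2 / λ, so λ = ln 2 / 50.4 = 0.0138.

λ ≈ 0.0138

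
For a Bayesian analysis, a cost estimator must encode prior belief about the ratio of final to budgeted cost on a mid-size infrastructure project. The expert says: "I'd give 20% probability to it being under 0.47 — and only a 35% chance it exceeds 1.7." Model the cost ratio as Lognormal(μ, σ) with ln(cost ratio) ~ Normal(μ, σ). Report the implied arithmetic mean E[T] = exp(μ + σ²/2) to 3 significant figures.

E[T] ≈ 1.97

If T ~ Lognormal(μ,σ) then ln T ~ Normal(μ,σ), so the p-quantile of ln T is μ + z_p·σ.
ln(0.47) = -0.755 and ln(1.7) = 0.5306; z_{0.2} = -0.8416, z_{0.65} = 0.3853.
σ = (0.5306 − -0.755)/(0.3853 − (-0.8416)) = 1.048.
μ = -0.755 − (-0.8416)·1.048 = 0.127.
E[T] = exp(μ + σ²/2) = exp(0.127 + 0.5490) = 1.97.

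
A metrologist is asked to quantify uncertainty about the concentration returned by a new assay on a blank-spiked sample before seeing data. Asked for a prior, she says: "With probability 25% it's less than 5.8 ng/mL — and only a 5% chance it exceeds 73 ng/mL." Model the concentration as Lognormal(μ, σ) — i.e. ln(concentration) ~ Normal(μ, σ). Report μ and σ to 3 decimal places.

μ ≈ 2.494, σ ≈ 1.092

If T ~ Lognormal(μ,σ) then ln T ~ Normal(μ,σ), so the p-quantile of ln T is μ + z_p·σ.
ln(5.8) = 1.758 and ln(73) = 4.29; z_{0.25} = -0.6745, z_{0.95} = 1.645.
σ = (4.29 − 1.758)/(1.645 − (-0.6745)) = 1.092.
μ = 1.758 − (-0.6745)·1.092 = 2.494.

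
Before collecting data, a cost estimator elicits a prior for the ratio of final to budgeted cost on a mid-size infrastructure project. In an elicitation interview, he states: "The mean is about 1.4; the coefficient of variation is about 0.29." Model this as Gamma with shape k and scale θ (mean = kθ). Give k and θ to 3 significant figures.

k ≈ 11.9, θ ≈ 0.118

For Gamma(k, scale θ): mean = kθ, variance = kθ², so CV = 1/√k.
CV = 0.29, hence k = 1/CV² = 11.9.
Then θ = mean/k = 1.4/11.9 = 0.118.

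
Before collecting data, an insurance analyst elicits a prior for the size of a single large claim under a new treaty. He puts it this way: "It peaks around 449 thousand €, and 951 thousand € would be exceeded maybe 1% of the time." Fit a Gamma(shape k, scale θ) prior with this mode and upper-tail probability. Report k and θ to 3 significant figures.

k ≈ 9.62, θ ≈ 52.1

Gamma(k,θ) with k>1 has mode (k−1)θ, so θ = 449/(k−1).
Need P(X < 951) = 0.99 with θ tied to k this way. Start at k = 2, θ = 449: P(X<951) ≈ 0.625.
Too low — raise k to concentrate. Iterating converges to k ≈ 9.62.
Then θ = 449/(9.62−1) ≈ 52.1.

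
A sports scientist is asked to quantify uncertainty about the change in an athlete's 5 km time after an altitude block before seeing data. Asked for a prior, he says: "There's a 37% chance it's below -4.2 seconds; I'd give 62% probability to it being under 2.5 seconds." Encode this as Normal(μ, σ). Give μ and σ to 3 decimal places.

For Normal(μ,σ), the p-quantile is μ + z_p·σ. Here z_{0.37} = -0.3319, z_{0.62} = 0.3055.
So -4.2 = μ − 0.3319σ and 2.5 = μ + 0.3055σ.
Subtracting: σ = (2.5 − -4.2)/(0.3055 − (-0.3319)) = 10.513.
Then μ = -4.2 − (-0.3319)·10.513 = -0.711.

μ = -0.711, σ = 10.513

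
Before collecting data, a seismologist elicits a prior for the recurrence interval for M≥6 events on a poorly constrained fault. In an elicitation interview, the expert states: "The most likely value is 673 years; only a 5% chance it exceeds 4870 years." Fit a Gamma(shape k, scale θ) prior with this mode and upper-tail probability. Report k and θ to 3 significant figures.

Gamma(k,θ) with k>1 has mode (k−1)θ, so θ = 673/(k−1).
Need P(X < 4870) = 0.95 with θ tied to k this way. Start at k = 2, θ = 673: P(X<4870) ≈ 0.994.
Too high — lower k to spread out. Iterating converges to k ≈ 1.55.
Then θ = 673/(1.55−1) ≈ 1220.

k ≈ 1.55, θ ≈ 1220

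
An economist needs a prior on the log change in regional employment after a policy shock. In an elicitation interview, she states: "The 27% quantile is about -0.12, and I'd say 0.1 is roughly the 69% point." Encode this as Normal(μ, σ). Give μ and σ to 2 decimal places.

μ = 0.00, σ = 0.20

The p-quantile of Normal(μ,σ) is μ + z_p·σ, with z_{0.27} = -0.6128 and z_{0.69} = 0.4959.
Eliminate σ: μ = (z₂·x₁ − z₁·x₂)/(z₂ − z₁) = (0.4959·-0.12 − (-0.6128)·0.1)/1.109 = 0.00.
Then σ = (x₂ − x₁)/(z₂ − z₁) = (0.1 − -0.12)/1.109 = 0.20.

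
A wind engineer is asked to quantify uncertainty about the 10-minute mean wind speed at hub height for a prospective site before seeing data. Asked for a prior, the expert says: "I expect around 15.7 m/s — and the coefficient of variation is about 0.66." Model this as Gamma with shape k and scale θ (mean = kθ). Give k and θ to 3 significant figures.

k ≈ 2.3, θ ≈ 6.84

For Gamma(k, scale θ): mean = kθ, variance = kθ², so CV = 1/√k.
CV = 0.66, hence k = 1/CV² = 2.3.
Then θ = mean/k = 15.7/2.3 = 6.84.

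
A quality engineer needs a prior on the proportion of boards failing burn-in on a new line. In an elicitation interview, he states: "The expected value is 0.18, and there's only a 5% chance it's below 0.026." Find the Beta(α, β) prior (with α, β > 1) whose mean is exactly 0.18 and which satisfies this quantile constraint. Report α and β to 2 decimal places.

α ≈ 1.56, β ≈ 7.09

With mean 0.18 fixed, write α = 0.18s, β = 0.82s where s = α+β.
Need P(θ < 0.026) = 0.05 under Beta(0.18s, 0.82s). Normal approximation: (q−m)/√(m(1−m)/s) ≈ z_{0.05} = -1.64, so s ≈ 0.18·0.82·(-1.64)²/(0.026−0.18)² = 16.8.
At s = 16.8: P(θ<0.026) ≈ 0.007. Adjusting to match 0.05 gives s ≈ 8.65.
So α = 0.18·8.65 ≈ 1.56, β = 0.82·8.65 ≈ 7.09.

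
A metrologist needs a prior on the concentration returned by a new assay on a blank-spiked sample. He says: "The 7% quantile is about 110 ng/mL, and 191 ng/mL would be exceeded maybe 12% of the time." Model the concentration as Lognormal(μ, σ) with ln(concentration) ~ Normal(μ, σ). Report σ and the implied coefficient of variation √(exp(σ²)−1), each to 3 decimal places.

σ ≈ 0.208, CV ≈ 0.210

If T ~ Lognormal(μ,σ) then ln T ~ Normal(μ,σ), so the p-quantile of ln T is μ + z_p·σ.
ln(110) = 4.7 and ln(191) = 5.252; z_{0.07} = -1.476, z_{0.88} = 1.175.
σ = (5.252 − 4.7)/(1.175 − (-1.476)) = 0.208.
μ = 4.7 − (-1.476)·0.208 = 5.008.
CV = √(exp(σ²)−1) = √(exp(0.0433)−1) = 0.210.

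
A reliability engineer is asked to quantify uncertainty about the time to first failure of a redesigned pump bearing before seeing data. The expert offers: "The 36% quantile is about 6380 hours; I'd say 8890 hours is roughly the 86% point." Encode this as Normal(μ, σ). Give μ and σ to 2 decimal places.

For Normal(μ,σ), the p-quantile is μ + z_p·σ. Here z_{0.36} = -0.3585, z_{0.86} = 1.08.
So 6380 = μ − 0.3585σ and 8890 = μ + 1.08σ.
Subtracting: σ = (8890 − 6380)/(1.08 − (-0.3585)) = 1744.54.
Then μ = 6380 − (-0.3585)·1744.54 = 7005.34.

μ = 7005.34, σ = 1744.54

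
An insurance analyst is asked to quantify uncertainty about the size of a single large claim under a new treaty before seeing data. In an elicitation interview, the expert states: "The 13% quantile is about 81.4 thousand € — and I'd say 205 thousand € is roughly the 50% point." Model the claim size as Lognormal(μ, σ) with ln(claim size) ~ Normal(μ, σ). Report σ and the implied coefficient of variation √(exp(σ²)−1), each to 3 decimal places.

If T ~ Lognormal(μ,σ) then ln T ~ Normal(μ,σ), so the p-quantile of ln T is μ + z_p·σ.
ln(81.4) = 4.399 and ln(205) = 5.323; z_{0.13} = -1.126, z_{0.5} = 0.
σ = (5.323 − 4.399)/(0 − (-1.126)) = 0.820.
μ = 4.399 − (-1.126)·0.820 = 5.323.
CV = √(exp(σ²)−1) = √(exp(0.6724)−1) = 0.979.

σ ≈ 0.820, CV ≈ 0.979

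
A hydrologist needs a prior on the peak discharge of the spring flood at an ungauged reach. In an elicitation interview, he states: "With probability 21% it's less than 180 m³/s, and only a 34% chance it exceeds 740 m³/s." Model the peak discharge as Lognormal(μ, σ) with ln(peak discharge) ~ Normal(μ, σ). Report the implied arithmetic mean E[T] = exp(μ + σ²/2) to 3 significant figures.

If T ~ Lognormal(μ,σ) then ln T ~ Normal(μ,σ), so the p-quantile of ln T is μ + z_p·σ.
ln(180) = 5.193 and ln(740) = 6.607; z_{0.21} = -0.8064, z_{0.66} = 0.4125.
σ = (6.607 − 5.193)/(0.4125 − (-0.8064)) = 1.160.
μ = 5.193 − (-0.8064)·1.160 = 6.128.
E[T] = exp(μ + σ²/2) = exp(6.128 + 0.6726) = 899 m³/s.

E[T] ≈ 899 m³/s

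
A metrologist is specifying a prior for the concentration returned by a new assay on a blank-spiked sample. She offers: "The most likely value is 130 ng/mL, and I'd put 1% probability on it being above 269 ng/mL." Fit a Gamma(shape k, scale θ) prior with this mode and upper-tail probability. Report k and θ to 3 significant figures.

k ≈ 10.2, θ ≈ 14.1

Gamma(k,θ) with k>1 has mode (k−1)θ, so θ = 130/(k−1).
Need P(X < 269) = 0.99 with θ tied to k this way. Start at k = 2, θ = 130: P(X<269) ≈ 0.612.
Too low — raise k to concentrate. Iterating converges to k ≈ 10.2.
Then θ = 130/(10.2−1) ≈ 14.1.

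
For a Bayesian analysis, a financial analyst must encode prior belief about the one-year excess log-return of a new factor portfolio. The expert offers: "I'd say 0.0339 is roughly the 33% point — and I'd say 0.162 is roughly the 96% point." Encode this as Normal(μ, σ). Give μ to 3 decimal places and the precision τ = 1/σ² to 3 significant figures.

μ = 0.060, τ = 292

For Normal(μ,σ), the p-quantile is μ + z_p·σ. Here z_{0.33} = -0.4399, z_{0.96} = 1.751.
So 0.0339 = μ − 0.4399σ and 0.162 = μ + 1.751σ.
Subtracting: σ = (0.162 − 0.0339)/(1.751 − (-0.4399)) = 0.058.
Then μ = 0.0339 − (-0.4399)·0.058 = 0.060.
Precision τ = 1/σ² = 1/0.05848² = 292.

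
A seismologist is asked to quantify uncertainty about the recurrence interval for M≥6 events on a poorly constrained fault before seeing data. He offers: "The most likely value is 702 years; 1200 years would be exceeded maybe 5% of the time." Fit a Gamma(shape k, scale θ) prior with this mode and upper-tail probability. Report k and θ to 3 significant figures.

k ≈ 10.7, θ ≈ 72.3

Gamma(k,θ) with k>1 has mode (k−1)θ, so θ = 702/(k−1).
Need P(X < 1200) = 0.95 with θ tied to k this way. Start at k = 2, θ = 702: P(X<1200) ≈ 0.510.
Too low — raise k to concentrate. Iterating converges to k ≈ 10.7.
Then θ = 702/(10.7−1) ≈ 72.3.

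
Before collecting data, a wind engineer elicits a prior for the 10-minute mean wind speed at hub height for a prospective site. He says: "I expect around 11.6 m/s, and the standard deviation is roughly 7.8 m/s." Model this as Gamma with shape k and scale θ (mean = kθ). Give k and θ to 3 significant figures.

For Gamma(k, scale θ): mean = kθ, variance = kθ², so CV = 1/√k.
CV = SD/mean = 7.8/11.6 = 0.6724, hence k = 1/CV² = 2.21.
Then θ = mean/k = 11.6/2.21 = 5.24.

k ≈ 2.21, θ ≈ 5.24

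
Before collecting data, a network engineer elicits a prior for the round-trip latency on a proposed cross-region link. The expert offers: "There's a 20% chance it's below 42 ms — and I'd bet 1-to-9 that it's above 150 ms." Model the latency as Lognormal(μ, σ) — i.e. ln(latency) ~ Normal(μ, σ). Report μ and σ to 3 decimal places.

μ ≈ 4.242, σ ≈ 0.600

If T ~ Lognormal(μ,σ) then ln T ~ Normal(μ,σ), so the p-quantile of ln T is μ + z_p·σ.
ln(42) = 3.738 and ln(150) = 5.011; z_{0.2} = -0.8416, z_{0.9} = 1.282.
σ = (5.011 − 3.738)/(1.282 − (-0.8416)) = 0.600.
μ = 3.738 − (-0.8416)·0.600 = 4.242.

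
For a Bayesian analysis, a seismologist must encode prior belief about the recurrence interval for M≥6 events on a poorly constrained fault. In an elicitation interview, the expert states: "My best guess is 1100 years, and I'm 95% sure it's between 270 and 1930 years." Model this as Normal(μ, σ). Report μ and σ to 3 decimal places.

μ = 1100.000, σ = 423.477

A symmetric 95% interval runs μ ± z·σ with z = 1.96.
Half-width = 830, so σ = 830/1.96 = 423.477.
μ is the stated best guess, 1100.000.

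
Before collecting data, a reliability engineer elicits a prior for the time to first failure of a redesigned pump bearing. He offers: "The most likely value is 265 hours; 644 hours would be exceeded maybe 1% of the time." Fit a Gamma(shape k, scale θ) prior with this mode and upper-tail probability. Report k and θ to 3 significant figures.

k ≈ 6.99, θ ≈ 44.2

Gamma(k,θ) with k>1 has mode (k−1)θ, so θ = 265/(k−1).
Need P(X < 644) = 0.99 with θ tied to k this way. Start at k = 2, θ = 265: P(X<644) ≈ 0.698.
Too low — raise k to concentrate. Iterating converges to k ≈ 6.99.
Then θ = 265/(6.99−1) ≈ 44.2.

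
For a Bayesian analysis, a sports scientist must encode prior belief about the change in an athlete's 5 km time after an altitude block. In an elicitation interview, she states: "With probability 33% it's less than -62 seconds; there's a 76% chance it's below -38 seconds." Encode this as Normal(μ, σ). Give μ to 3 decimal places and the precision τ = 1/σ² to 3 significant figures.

The p-quantile of Normal(μ,σ) is μ + z_p·σ, with z_{0.33} = -0.4399 and z_{0.76} = 0.7063.
Eliminate σ: μ = (z₂·x₁ − z₁·x₂)/(z₂ − z₁) = (0.7063·-62 − (-0.4399)·-38)/1.146 = -52.789.
Then σ = (x₂ − x₁)/(z₂ − z₁) = (-38 − -62)/1.146 = 20.938.
Precision τ = 1/σ² = 1/20.94² = 0.00228.

μ = -52.789, τ = 0.00228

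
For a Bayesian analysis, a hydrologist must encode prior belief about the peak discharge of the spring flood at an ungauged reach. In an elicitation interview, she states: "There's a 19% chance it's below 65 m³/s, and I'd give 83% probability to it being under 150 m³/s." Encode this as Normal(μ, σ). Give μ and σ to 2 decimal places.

For Normal(μ,σ), the p-quantile is μ + z_p·σ. Here z_{0.19} = -0.8779, z_{0.83} = 0.9542.
So 65 = μ − 0.8779σ and 150 = μ + 0.9542σ.
Subtracting: σ = (150 − 65)/(0.9542 − (-0.8779)) = 46.40.
Then μ = 65 − (-0.8779)·46.40 = 105.73.

μ = 105.73, σ = 46.40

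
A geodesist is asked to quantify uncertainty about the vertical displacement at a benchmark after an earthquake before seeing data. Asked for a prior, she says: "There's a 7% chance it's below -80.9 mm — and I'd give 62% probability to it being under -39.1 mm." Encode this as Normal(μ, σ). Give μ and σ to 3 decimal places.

The p-quantile of Normal(μ,σ) is μ + z_p·σ, with z_{0.07} = -1.476 and z_{0.62} = 0.3055.
Eliminate σ: μ = (z₂·x₁ − z₁·x₂)/(z₂ − z₁) = (0.3055·-80.9 − (-1.476)·-39.1)/1.781 = -46.269.
Then σ = (x₂ − x₁)/(z₂ − z₁) = (-39.1 − -80.9)/1.781 = 23.466.

μ = -46.269, σ = 23.466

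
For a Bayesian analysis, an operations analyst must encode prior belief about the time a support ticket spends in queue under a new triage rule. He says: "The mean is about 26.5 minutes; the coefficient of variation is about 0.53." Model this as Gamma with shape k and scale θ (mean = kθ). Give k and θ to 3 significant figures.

k ≈ 3.56, θ ≈ 7.44

For Gamma(k, scale θ): mean = kθ, variance = kθ², so CV = 1/√k.
CV = 0.53, hence k = 1/CV² = 3.56.
Then θ = mean/k = 26.5/3.56 = 7.44.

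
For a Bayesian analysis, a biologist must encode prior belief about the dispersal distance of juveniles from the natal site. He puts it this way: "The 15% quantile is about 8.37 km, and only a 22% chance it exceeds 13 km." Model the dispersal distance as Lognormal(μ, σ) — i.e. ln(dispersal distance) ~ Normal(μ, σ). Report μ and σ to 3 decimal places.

μ ≈ 2.377, σ ≈ 0.243

If T ~ Lognormal(μ,σ) then ln T ~ Normal(μ,σ), so the p-quantile of ln T is μ + z_p·σ.
ln(8.37) = 2.125 and ln(13) = 2.565; z_{0.15} = -1.036, z_{0.78} = 0.7722.
σ = (2.565 − 2.125)/(0.7722 − (-1.036)) = 0.243.
μ = 2.125 − (-1.036)·0.243 = 2.377.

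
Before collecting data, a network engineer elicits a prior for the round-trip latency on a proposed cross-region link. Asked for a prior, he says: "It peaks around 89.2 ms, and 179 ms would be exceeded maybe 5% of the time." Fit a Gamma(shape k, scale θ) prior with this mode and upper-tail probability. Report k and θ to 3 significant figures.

Gamma(k,θ) with k>1 has mode (k−1)θ, so θ = 89.2/(k−1).
Need P(X < 179) = 0.95 with θ tied to k this way. Start at k = 2, θ = 89.2: P(X<179) ≈ 0.596.
Too low — raise k to concentrate. Iterating converges to k ≈ 6.71.
Then θ = 89.2/(6.71−1) ≈ 15.6.

k ≈ 6.71, θ ≈ 15.6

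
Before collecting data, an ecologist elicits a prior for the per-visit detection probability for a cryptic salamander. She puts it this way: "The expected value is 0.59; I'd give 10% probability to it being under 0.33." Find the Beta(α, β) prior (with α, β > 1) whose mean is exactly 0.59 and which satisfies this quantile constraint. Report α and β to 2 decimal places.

α ≈ 3.44, β ≈ 2.39

With mean 0.59 fixed, write α = 0.59s, β = 0.41s where s = α+β.
Need P(θ < 0.33) = 0.1 under Beta(0.59s, 0.41s). Normal approximation: (q−m)/√(m(1−m)/s) ≈ z_{0.1} = -1.28, so s ≈ 0.59·0.41·(-1.28)²/(0.33−0.59)² = 5.9.
At s = 5.9: P(θ<0.33) ≈ 0.099. Adjusting to match 0.1 gives s ≈ 5.83.
So α = 0.59·5.83 ≈ 3.44, β = 0.41·5.83 ≈ 2.39.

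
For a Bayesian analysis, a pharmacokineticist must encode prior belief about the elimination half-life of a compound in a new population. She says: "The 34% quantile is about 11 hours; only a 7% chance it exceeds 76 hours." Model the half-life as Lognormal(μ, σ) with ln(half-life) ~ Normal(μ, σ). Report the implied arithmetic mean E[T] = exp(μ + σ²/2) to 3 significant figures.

E[T] ≈ 28.3 hours

If T ~ Lognormal(μ,σ) then ln T ~ Normal(μ,σ), so the p-quantile of ln T is μ + z_p·σ.
ln(11) = 2.398 and ln(76) = 4.331; z_{0.34} = -0.4125, z_{0.93} = 1.476.
σ = (4.331 − 2.398)/(1.476 − (-0.4125)) = 1.024.
μ = 2.398 − (-0.4125)·1.024 = 2.820.
E[T] = exp(μ + σ²/2) = exp(2.820 + 0.5239) = 28.3 hours.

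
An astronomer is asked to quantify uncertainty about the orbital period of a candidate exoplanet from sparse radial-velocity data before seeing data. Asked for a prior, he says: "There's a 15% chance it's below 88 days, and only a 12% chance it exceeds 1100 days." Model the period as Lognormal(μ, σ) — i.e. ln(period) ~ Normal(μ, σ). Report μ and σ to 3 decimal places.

μ ≈ 5.661, σ ≈ 1.142

If T ~ Lognormal(μ,σ) then ln T ~ Normal(μ,σ), so the p-quantile of ln T is μ + z_p·σ.
ln(88) = 4.477 and ln(1100) = 7.003; z_{0.15} = -1.036, z_{0.88} = 1.175.
σ = (7.003 − 4.477)/(1.175 − (-1.036)) = 1.142.
μ = 4.477 − (-1.036)·1.142 = 5.661.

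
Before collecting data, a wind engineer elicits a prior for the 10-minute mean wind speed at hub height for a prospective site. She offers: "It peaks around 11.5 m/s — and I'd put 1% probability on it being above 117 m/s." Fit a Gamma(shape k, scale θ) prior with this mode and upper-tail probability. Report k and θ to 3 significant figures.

k ≈ 1.57, θ ≈ 20.1

Gamma(k,θ) with k>1 has mode (k−1)θ, so θ = 11.5/(k−1).
Need P(X < 117) = 0.99 with θ tied to k this way. Start at k = 2, θ = 11.5: P(X<117) ≈ 1.000.
Too high — lower k to spread out. Iterating converges to k ≈ 1.57.
Then θ = 11.5/(1.57−1) ≈ 20.1.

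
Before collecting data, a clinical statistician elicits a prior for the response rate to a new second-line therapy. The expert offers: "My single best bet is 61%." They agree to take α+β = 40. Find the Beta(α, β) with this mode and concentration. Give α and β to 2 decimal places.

α = 24.18, β = 15.82

For α,β > 1 the Beta mode is (α−1)/(α+β−2). With α+β = 40, the mode is (α−1)/38.
Set (α−1)/38 = 0.61 → α = 1 + 0.61·38 = 24.18.
β = 40 − α = 15.82.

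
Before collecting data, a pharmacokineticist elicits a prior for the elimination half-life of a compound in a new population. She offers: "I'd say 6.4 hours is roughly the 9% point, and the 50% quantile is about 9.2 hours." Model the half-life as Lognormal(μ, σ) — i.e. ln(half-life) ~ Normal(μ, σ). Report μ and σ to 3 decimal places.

μ ≈ 2.219, σ ≈ 0.271

If T ~ Lognormal(μ,σ) then ln T ~ Normal(μ,σ), so the p-quantile of ln T is μ + z_p·σ.
ln(6.4) = 1.856 and ln(9.2) = 2.219; z_{0.09} = -1.341, z_{0.5} = 0.
σ = (2.219 − 1.856)/(0 − (-1.341)) = 0.271.
μ = 1.856 − (-1.341)·0.271 = 2.219.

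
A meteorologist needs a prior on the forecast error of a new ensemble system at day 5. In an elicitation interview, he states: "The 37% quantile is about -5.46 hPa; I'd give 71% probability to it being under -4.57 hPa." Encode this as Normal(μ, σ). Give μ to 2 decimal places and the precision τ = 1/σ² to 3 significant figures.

μ = -5.13, τ = 0.989

For Normal(μ,σ), the p-quantile is μ + z_p·σ. Here z_{0.37} = -0.3319, z_{0.71} = 0.5534.
So -5.46 = μ − 0.3319σ and -4.57 = μ + 0.5534σ.
Subtracting: σ = (-4.57 − -5.46)/(0.5534 − (-0.3319)) = 1.01.
Then μ = -5.46 − (-0.3319)·1.01 = -5.13.
Precision τ = 1/σ² = 1/1.005² = 0.989.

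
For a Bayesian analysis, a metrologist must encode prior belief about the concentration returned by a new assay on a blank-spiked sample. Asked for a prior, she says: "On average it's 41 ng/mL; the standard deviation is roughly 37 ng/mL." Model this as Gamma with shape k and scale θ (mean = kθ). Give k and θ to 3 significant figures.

For Gamma(k, scale θ): mean = kθ, variance = kθ², so CV = 1/√k.
CV = SD/mean = 37/41 = 0.9024, hence k = 1/CV² = 1.23.
Then θ = mean/k = 41/1.23 = 33.4.

k ≈ 1.23, θ ≈ 33.4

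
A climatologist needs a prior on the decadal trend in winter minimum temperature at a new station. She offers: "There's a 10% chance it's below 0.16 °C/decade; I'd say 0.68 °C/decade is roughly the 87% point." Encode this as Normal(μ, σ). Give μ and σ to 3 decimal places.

μ = 0.437, σ = 0.216

The p-quantile of Normal(μ,σ) is μ + z_p·σ, with z_{0.1} = -1.282 and z_{0.87} = 1.126.
Eliminate σ: μ = (z₂·x₁ − z₁·x₂)/(z₂ − z₁) = (1.126·0.16 − (-1.282)·0.68)/2.408 = 0.437.
Then σ = (x₂ − x₁)/(z₂ − z₁) = (0.68 − 0.16)/2.408 = 0.216.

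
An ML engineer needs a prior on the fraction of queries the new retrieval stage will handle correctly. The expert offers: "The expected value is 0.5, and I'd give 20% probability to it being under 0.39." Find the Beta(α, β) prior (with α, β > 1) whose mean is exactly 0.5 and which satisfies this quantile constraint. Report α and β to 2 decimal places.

With mean 0.5 fixed, write α = 0.5s, β = 0.5s where s = α+β.
Need P(θ < 0.39) = 0.2 under Beta(0.5s, 0.5s). Normal approximation: (q−m)/√(m(1−m)/s) ≈ z_{0.2} = -0.842, so s ≈ 0.5·0.5·(-0.842)²/(0.39−0.5)² = 14.6.
At s = 14.6: P(θ<0.39) ≈ 0.201. Adjusting to match 0.2 gives s ≈ 14.77.
So α = 0.5·14.77 ≈ 7.38, β = 0.5·14.77 ≈ 7.38.

α ≈ 7.38, β ≈ 7.38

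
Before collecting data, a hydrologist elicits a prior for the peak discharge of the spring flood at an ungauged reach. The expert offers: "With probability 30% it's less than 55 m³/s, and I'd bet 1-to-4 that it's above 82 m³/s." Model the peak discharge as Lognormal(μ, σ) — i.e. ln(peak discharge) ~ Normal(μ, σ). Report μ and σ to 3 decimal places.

If T ~ Lognormal(μ,σ) then ln T ~ Normal(μ,σ), so the p-quantile of ln T is μ + z_p·σ.
ln(55) = 4.007 and ln(82) = 4.407; z_{0.3} = -0.5244, z_{0.8} = 0.8416.
σ = (4.407 − 4.007)/(0.8416 − (-0.5244)) = 0.292.
μ = 4.007 − (-0.5244)·0.292 = 4.161.

μ ≈ 4.161, σ ≈ 0.292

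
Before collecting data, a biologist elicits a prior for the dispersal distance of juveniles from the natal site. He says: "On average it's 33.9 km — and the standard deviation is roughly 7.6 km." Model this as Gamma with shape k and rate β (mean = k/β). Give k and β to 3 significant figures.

k ≈ 19.9, β ≈ 0.587

For Gamma(k, rate β): mean = k/β, variance = k/β², so CV = 1/√k.
CV = SD/mean = 7.6/33.9 = 0.2242, hence k = 1/CV² = 19.9.
Then β = k/mean = 19.9/33.9 = 0.587.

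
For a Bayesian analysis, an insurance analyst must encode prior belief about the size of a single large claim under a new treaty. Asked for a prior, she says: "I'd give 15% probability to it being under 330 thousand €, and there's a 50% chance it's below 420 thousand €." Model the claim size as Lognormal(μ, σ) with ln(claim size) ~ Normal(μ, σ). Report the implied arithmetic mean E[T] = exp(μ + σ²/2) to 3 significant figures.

E[T] ≈ 432 thousand €

If T ~ Lognormal(μ,σ) then ln T ~ Normal(μ,σ), so the p-quantile of ln T is μ + z_p·σ.
ln(330) = 5.799 and ln(420) = 6.04; z_{0.15} = -1.036, z_{0.5} = 0.
σ = (6.04 − 5.799)/(0 − (-1.036)) = 0.233.
μ = 5.799 − (-1.036)·0.233 = 6.040.
E[T] = exp(μ + σ²/2) = exp(6.040 + 0.0271) = 432 thousand €.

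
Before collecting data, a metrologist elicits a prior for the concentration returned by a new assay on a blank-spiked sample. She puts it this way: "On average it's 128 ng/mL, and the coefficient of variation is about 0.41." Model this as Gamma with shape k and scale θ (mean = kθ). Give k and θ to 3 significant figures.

For Gamma(k, scale θ): mean = kθ, variance = kθ², so CV = 1/√k.
CV = 0.41, hence k = 1/CV² = 5.95.
Then θ = mean/k = 128/5.95 = 21.5.

k ≈ 5.95, θ ≈ 21.5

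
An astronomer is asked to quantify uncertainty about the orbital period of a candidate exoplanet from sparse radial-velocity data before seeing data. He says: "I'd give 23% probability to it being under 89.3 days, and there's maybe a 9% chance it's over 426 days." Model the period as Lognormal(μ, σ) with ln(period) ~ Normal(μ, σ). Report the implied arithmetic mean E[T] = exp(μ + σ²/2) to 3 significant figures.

If T ~ Lognormal(μ,σ) then ln T ~ Normal(μ,σ), so the p-quantile of ln T is μ + z_p·σ.
ln(89.3) = 4.492 and ln(426) = 6.054; z_{0.23} = -0.7388, z_{0.91} = 1.341.
σ = (6.054 − 4.492)/(1.341 − (-0.7388)) = 0.751.
μ = 4.492 − (-0.7388)·0.751 = 5.047.
E[T] = exp(μ + σ²/2) = exp(5.047 + 0.2822) = 206 days.

E[T] ≈ 206 days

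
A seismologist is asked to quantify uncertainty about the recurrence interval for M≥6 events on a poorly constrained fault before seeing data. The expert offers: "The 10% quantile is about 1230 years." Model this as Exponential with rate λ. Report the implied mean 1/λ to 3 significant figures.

P(T < 1230.0) = 1 − e^(−λ·1230.0) = 0.1, so λ = −ln(1−0.1)/1230.0 = −ln(0.9)/1230.0 = 8.57e-05.
Mean = 1/λ = 11700 years.

mean ≈ 11700 years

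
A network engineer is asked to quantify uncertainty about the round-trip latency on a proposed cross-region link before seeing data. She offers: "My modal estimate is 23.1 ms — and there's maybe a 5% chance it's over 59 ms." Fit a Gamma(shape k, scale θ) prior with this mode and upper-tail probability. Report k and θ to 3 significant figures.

k ≈ 4.08, θ ≈ 7.5

Gamma(k,θ) with k>1 has mode (k−1)θ, so θ = 23.1/(k−1).
Need P(X < 59) = 0.95 with θ tied to k this way. Start at k = 2, θ = 23.1: P(X<59) ≈ 0.724.
Too low — raise k to concentrate. Iterating converges to k ≈ 4.08.
Then θ = 23.1/(4.08−1) ≈ 7.5.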